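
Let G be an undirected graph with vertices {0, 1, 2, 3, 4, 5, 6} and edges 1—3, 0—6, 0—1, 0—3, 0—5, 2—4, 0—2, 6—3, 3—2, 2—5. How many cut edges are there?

The edges on the cycle 0-6-3-0 are not bridges since each lies on that cycle.
But removing 4—2 disconnects 4 from 2 — this is a bridge.

1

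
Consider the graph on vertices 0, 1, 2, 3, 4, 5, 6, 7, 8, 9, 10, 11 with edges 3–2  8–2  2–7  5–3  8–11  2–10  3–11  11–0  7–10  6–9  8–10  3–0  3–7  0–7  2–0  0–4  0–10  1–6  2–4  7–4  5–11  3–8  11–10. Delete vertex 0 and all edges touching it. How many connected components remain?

With 0 gone, the remaining components are: {1, 6, 9}; {2, 3, 4, 5, 7, 8, 10, 11}.
That is 2 components.

2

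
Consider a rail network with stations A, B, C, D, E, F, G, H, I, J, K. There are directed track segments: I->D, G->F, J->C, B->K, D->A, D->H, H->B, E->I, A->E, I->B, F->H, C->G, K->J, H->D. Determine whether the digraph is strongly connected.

Yes

From J we can reach every vertex (A, B, C, D, E, F, G, H, I, J, K), and every vertex can reach J (A, B, C, D, E, F, G, H, I, J, K). So the whole graph is one strongly connected component.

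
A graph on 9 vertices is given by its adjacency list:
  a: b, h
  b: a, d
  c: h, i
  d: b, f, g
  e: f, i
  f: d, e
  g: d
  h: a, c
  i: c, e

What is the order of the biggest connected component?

Starting from a we can reach a, b, c, d, e, f, g, h, i. That is one component of size 9.
The largest has 9 vertices.

9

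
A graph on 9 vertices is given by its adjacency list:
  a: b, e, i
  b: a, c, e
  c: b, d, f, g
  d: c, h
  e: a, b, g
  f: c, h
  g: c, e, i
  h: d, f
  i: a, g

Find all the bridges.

The edges on the cycle g-i-a-e-g are not bridges since each lies on that cycle.
Every edge lies on some cycle, so there are no bridges.

none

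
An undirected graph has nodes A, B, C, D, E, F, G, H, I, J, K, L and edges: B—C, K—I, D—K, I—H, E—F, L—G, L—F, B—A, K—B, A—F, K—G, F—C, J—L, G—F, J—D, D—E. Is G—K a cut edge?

No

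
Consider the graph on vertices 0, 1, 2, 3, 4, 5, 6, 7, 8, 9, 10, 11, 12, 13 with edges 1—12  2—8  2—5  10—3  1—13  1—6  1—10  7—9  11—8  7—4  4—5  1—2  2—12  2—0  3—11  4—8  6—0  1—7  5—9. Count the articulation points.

Removing 1 increases the component count from 1 to 2, so 1 is a cut vertex.
By contrast removing 5 leaves 1 component; it is not a cut vertex. No other vertex is a cut vertex either.

1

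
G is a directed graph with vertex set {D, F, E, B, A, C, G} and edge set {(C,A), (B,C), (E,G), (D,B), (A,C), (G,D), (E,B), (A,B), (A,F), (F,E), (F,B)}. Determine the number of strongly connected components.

1

{A, B, C, D, E, F, G} are all mutually reachable — one SCC of size 7.
That gives 1 strongly connected component.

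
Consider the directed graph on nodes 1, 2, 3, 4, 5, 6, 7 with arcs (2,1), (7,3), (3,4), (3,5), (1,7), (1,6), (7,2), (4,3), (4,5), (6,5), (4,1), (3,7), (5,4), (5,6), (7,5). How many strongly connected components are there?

1

{1, 2, 3, 4, 5, 6, 7} are all mutually reachable — one SCC of size 7.
That gives 1 strongly connected component.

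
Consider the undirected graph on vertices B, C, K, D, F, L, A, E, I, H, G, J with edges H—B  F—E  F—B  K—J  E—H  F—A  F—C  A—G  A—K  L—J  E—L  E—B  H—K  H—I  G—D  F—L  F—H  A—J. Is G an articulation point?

Deleting G raises the number of components from 1 to 2, so G is a cut vertex.

Yes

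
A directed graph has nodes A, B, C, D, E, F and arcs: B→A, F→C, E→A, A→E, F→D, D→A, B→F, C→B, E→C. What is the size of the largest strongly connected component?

6

{A, B, C, D, E, F} are all mutually reachable — one SCC of size 6.
The largest has 6 vertices.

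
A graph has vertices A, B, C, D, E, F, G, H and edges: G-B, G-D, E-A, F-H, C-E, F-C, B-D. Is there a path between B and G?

From B we can reach B, D, G, which includes G.

Yes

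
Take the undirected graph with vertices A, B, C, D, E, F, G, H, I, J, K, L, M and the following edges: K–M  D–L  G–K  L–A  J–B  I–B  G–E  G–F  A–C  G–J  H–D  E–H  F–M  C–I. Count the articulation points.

1

Removing G increases the component count from 1 to 2, so G is a cut vertex.
By contrast removing L leaves 1 component; it is not a cut vertex. No other vertex is a cut vertex either.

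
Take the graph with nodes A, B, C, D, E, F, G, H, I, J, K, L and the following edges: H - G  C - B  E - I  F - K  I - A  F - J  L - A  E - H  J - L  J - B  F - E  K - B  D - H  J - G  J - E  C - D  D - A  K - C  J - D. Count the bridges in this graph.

0

The edges on the cycle J-E-I-A-D-J are not bridges since each lies on that cycle.
Every edge lies on some cycle, so there are no bridges.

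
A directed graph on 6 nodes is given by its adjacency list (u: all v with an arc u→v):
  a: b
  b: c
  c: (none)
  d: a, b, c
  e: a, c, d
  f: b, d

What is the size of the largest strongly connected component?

1

{d} is an SCC by itself.
{a} is an SCC by itself.
{e} is an SCC by itself.
{b} is an SCC by itself.
{c} is an SCC by itself.
(and 1 more singleton SCC)
The largest has 1 vertex.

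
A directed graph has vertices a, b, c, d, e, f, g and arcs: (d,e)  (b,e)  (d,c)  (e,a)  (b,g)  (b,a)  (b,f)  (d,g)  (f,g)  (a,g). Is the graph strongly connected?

No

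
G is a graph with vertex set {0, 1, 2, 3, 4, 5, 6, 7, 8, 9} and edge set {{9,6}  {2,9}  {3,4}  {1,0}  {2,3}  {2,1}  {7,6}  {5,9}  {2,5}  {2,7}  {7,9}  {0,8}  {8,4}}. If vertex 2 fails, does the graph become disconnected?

Deleting 2 raises the number of components from 1 to 2, so 2 is a cut vertex.

Yes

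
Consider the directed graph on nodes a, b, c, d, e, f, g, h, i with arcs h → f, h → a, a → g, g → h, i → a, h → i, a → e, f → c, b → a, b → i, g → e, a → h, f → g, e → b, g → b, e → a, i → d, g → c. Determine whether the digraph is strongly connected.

No

There is no directed path from d to e, so the graph is not strongly connected.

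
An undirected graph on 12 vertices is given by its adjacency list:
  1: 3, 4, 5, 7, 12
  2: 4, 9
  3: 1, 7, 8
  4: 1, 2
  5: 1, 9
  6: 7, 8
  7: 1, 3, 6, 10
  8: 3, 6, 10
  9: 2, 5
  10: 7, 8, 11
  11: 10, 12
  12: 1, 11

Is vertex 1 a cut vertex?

Deleting 1 raises the number of components from 1 to 2, so 1 is a cut vertex.

Yes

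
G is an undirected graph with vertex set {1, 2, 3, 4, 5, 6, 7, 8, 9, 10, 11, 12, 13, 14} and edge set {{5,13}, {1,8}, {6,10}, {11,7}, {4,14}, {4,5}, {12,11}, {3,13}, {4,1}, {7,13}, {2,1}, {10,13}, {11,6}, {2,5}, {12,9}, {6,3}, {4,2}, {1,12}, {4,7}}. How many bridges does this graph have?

3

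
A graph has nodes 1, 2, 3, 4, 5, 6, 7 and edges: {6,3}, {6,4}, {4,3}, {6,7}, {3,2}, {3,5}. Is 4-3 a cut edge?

No

After removing 4-3, the path 4-6-3 still connects them, so the edge is not a bridge.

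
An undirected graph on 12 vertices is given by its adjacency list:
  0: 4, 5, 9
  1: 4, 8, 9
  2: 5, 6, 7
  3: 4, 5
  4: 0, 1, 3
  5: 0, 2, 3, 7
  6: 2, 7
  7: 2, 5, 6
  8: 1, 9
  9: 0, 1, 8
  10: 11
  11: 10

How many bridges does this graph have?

1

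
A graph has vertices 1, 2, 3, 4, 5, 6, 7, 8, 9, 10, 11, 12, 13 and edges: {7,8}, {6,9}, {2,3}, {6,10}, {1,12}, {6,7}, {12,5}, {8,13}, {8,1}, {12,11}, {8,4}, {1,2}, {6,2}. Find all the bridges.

1-12, 10-6, 11-12, 12-5, 13-8, 2-3, 4-8, 6-9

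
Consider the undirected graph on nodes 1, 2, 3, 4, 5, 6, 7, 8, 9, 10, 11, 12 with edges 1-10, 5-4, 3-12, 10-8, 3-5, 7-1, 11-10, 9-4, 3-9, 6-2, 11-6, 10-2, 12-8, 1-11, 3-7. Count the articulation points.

Removing 3 increases the component count from 1 to 2, so 3 is a cut vertex.
By contrast removing 4 leaves 1 component; it is not a cut vertex. No other vertex is a cut vertex either.

1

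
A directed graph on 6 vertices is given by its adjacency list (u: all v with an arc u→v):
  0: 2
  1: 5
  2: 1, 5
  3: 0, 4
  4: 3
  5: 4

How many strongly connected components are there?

1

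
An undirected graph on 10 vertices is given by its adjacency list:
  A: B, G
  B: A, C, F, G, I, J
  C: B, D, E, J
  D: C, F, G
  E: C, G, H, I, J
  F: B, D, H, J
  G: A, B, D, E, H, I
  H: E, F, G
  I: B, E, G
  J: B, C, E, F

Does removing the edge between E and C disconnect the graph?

No

After removing E-C, the path E-J-C still connects them, so the edge is not a bridge.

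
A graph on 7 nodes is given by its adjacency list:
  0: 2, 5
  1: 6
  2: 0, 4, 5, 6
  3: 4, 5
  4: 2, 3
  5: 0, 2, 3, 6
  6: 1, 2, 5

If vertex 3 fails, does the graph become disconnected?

No

Deleting 3 leaves 1 component (was 1) (its neighbors 4, 5 remain connected to each other), so 3 is not a cut vertex.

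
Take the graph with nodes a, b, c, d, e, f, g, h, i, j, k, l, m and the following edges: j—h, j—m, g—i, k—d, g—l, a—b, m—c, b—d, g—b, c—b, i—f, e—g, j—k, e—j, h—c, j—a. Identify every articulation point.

g, i

Removing g increases the component count from 1 to 3, so g is a cut vertex.
Removing i increases the component count from 1 to 2, so i is a cut vertex.
By contrast removing h leaves 1 component; it is not a cut vertex. No other vertex is a cut vertex either.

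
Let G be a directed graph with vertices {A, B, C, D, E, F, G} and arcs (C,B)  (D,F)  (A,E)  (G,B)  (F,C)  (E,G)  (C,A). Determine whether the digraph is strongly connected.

No

There is no directed path from C to D, so the graph is not strongly connected.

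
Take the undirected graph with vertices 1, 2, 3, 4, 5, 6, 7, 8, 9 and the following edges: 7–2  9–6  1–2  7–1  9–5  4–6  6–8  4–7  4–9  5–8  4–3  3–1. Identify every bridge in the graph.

none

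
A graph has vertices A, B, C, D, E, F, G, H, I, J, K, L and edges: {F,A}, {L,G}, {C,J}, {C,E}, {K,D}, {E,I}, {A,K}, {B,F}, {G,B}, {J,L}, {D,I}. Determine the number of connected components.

H is isolated — a component by itself.
Starting from A we can reach A, B, C, D, E, F, G, I, J, K, L. That is one component of size 11.
Total: 2 components.

2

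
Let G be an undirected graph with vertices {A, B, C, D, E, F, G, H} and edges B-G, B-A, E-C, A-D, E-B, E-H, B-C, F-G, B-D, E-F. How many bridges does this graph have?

1

The edges on the cycle E-B-C-E are not bridges since each lies on that cycle.
But removing E-H disconnects E from H — this is a bridge.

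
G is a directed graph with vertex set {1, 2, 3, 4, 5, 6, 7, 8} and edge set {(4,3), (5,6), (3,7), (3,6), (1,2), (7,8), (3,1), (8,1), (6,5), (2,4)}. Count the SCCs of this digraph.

{1, 2, 3, 4, 7, 8} are all mutually reachable — one SCC of size 6.
{5, 6} are all mutually reachable — one SCC of size 2.
That gives 2 strongly connected components.

2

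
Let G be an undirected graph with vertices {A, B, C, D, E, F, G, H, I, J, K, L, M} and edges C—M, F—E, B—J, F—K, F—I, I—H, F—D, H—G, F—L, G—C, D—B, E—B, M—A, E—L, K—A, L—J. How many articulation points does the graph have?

Removing F increases the component count from 1 to 2, so F is a cut vertex.
By contrast removing G leaves 1 component; it is not a cut vertex. No other vertex is a cut vertex either.

1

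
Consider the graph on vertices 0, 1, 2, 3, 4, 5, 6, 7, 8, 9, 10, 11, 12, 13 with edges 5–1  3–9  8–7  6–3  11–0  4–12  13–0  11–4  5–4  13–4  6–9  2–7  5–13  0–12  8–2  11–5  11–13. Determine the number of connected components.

4

10 is isolated — a component by itself.
Starting from 2 we can reach 2, 7, 8. That is one component of size 3.
Starting from 3 we can reach 3, 6, 9. That is one component of size 3.
Starting from 0 we can reach 0, 1, 4, 5, 11, 12, 13. That is one component of size 7.
Total: 4 components.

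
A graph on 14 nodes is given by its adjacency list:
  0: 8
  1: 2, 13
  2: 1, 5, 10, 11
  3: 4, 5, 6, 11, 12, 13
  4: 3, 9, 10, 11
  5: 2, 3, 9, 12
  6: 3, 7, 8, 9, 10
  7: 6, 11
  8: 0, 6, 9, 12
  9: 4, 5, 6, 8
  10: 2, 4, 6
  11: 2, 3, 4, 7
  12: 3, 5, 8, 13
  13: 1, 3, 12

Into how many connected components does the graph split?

1

Starting from 0 we can reach 0, 1, 2, 3, 4, 5, 6, 7, 8, 9, 10, 11, 12, 13. That is one component of size 14.
Total: 1 component.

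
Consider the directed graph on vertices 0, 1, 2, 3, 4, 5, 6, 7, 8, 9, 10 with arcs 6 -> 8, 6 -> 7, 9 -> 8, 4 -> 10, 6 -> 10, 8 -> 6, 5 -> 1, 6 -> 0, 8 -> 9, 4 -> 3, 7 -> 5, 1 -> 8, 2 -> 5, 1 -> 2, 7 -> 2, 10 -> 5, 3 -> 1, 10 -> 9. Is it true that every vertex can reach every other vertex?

No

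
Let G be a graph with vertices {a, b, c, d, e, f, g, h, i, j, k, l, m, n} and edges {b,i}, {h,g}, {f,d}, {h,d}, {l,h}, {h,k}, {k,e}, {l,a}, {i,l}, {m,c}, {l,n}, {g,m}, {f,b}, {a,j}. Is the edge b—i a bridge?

No

After removing b—i, the path b-f-d-h-l-i still connects them, so the edge is not a bridge.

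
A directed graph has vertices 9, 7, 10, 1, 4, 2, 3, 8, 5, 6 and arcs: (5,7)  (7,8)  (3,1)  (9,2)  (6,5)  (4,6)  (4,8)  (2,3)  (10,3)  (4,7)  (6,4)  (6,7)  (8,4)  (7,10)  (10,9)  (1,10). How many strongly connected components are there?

2

{4, 5, 6, 7, 8} are all mutually reachable — one SCC of size 5.
{1, 2, 3, 9, 10} are all mutually reachable — one SCC of size 5.
That gives 2 strongly connected components.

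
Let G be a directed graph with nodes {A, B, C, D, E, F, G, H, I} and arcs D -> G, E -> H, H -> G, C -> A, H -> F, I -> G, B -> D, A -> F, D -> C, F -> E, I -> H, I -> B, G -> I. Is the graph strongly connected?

Yes

From D we can reach every vertex (A, B, C, D, E, F, G, H, I), and every vertex can reach D (A, B, C, D, E, F, G, H, I). So the whole graph is one strongly connected component.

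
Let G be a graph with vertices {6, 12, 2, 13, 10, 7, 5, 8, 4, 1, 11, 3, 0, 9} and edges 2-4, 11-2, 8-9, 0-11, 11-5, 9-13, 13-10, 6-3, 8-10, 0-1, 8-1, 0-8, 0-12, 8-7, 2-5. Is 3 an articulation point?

Deleting 3 leaves 2 components (was 2), so 3 is not a cut vertex.

No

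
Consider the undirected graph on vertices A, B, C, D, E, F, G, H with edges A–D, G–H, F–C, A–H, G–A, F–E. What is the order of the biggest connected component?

4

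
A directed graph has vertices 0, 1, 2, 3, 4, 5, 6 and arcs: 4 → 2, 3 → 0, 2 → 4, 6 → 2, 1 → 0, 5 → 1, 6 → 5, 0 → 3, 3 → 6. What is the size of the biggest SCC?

5

{0, 1, 3, 5, 6} are all mutually reachable — one SCC of size 5.
{2, 4} are all mutually reachable — one SCC of size 2.
The largest has 5 vertices.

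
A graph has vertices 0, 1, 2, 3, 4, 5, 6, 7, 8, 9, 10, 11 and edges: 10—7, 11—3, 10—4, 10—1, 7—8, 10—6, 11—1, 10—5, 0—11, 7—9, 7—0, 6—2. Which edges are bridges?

10-4, 10-5, 10-6, 11-3, 2-6, 7-8, 7-9

The edges on the cycle 10-7-0-11-1-10 are not bridges since each lies on that cycle.
But removing 7—8 disconnects 7 from 8; removing 10—4 disconnects 10 from 4; removing 7—9 disconnects 7 from 9; removing 3—11 disconnects 3 from 11 — these are bridges.
In total 7 edges are bridges.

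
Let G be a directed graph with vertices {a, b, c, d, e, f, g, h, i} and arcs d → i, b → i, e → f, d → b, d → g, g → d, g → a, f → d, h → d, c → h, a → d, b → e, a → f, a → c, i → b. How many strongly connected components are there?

{a, b, c, d, e, f, g, h, i} are all mutually reachable — one SCC of size 9.
That gives 1 strongly connected component.

1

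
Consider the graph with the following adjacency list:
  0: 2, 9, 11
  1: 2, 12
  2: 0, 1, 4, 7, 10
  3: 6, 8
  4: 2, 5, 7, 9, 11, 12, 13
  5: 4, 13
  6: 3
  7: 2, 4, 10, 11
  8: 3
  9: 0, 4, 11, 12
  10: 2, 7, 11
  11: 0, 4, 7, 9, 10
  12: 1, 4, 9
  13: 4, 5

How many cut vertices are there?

Removing 3 increases the component count from 2 to 3, so 3 is a cut vertex.
Removing 4 increases the component count from 2 to 3, so 4 is a cut vertex.
By contrast removing 9 leaves 2 components; it is not a cut vertex. No other vertex is a cut vertex either.

2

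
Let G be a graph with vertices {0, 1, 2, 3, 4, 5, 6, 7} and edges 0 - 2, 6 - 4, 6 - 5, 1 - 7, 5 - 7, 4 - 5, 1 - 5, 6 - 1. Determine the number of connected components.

3 is isolated — a component by itself.
Starting from 0 we can reach 0, 2. That is one component of size 2.
Starting from 1 we can reach 1, 4, 5, 6, 7. That is one component of size 5.
Total: 3 components.

3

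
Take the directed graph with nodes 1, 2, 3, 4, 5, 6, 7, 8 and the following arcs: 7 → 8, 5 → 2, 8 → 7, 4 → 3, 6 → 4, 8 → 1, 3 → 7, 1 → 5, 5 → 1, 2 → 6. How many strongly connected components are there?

1

{1, 2, 3, 4, 5, 6, 7, 8} are all mutually reachable — one SCC of size 8.
That gives 1 strongly connected component.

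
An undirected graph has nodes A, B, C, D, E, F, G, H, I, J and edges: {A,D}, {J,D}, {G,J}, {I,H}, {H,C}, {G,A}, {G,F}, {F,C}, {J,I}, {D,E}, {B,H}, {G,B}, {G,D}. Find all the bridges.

D-E

The edges on the cycle G-B-H-I-J-G are not bridges since each lies on that cycle.
But removing D-E disconnects D from E — this is a bridge.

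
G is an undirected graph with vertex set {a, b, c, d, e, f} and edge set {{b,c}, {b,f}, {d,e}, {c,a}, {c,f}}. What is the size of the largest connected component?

Starting from d we can reach d, e. That is one component of size 2.
Starting from a we can reach a, b, c, f. That is one component of size 4.
The largest has 4 vertices.

4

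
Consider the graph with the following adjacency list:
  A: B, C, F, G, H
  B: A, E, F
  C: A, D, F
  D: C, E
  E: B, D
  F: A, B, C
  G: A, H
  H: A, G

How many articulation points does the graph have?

1

Removing A increases the component count from 1 to 2, so A is a cut vertex.
By contrast removing E leaves 1 component; it is not a cut vertex. No other vertex is a cut vertex either.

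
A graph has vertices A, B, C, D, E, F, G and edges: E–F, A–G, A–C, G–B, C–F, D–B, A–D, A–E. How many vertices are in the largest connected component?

7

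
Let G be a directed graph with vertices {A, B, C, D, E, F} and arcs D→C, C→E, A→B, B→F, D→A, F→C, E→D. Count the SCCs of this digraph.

{A, B, C, D, E, F} are all mutually reachable — one SCC of size 6.
That gives 1 strongly connected component.

1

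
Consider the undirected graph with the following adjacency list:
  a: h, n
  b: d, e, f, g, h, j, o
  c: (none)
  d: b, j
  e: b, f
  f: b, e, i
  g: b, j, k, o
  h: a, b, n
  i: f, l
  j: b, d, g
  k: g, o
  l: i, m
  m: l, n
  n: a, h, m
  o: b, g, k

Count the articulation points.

Removing b increases the component count from 2 to 3, so b is a cut vertex.
By contrast removing l leaves 2 components; it is not a cut vertex. No other vertex is a cut vertex either.

1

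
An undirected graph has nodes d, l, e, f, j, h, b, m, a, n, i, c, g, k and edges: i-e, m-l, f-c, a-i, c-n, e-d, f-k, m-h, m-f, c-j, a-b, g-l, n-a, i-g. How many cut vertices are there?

6

Removing a increases the component count from 1 to 2, so a is a cut vertex.
Removing c increases the component count from 1 to 2, so c is a cut vertex.
Removing e increases the component count from 1 to 2, so e is a cut vertex.
Likewise f, i, m are cut vertices.
By contrast removing h leaves 1 component; it is not a cut vertex. No other vertex is a cut vertex either.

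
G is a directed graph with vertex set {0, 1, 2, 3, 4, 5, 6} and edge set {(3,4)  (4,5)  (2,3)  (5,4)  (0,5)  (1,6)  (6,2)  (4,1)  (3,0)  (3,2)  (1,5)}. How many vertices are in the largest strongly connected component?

7

{0, 1, 2, 3, 4, 5, 6} are all mutually reachable — one SCC of size 7.
The largest has 7 vertices.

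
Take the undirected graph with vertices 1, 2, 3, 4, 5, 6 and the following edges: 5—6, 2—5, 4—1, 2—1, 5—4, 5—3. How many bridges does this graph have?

The edges on the cycle 2-5-4-1-2 are not bridges since each lies on that cycle.
But removing 5—6 disconnects 5 from 6; removing 5—3 disconnects 5 from 3 — these are bridges.
That makes 2 bridges.

2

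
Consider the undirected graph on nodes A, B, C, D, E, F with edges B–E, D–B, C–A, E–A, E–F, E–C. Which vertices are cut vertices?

Removing B increases the component count from 1 to 2, so B is a cut vertex.
Removing E increases the component count from 1 to 3, so E is a cut vertex.
By contrast removing F leaves 1 component; it is not a cut vertex. No other vertex is a cut vertex either.

B, E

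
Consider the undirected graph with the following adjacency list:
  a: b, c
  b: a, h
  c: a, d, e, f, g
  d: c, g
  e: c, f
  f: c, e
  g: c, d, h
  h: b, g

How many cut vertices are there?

1

Removing c increases the component count from 1 to 2, so c is a cut vertex.
By contrast removing e leaves 1 component; it is not a cut vertex. No other vertex is a cut vertex either.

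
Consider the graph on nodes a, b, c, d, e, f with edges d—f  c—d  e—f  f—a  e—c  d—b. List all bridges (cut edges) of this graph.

The edges on the cycle e-c-d-f-e are not bridges since each lies on that cycle.
But removing d—b disconnects d from b; removing f—a disconnects f from a — these are bridges.

a-f, b-d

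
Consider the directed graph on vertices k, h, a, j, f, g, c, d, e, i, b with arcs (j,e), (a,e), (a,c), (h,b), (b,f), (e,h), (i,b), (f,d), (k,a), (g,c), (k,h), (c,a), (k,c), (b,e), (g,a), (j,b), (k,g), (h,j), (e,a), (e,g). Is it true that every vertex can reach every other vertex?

There is no directed path from f to c, so the graph is not strongly connected.

No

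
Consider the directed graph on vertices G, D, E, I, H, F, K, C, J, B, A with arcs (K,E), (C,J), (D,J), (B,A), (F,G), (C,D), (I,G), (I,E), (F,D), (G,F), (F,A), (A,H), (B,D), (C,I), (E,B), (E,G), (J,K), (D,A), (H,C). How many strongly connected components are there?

{A, B, C, D, E, F, G, H, I, J, K} are all mutually reachable — one SCC of size 11.
That gives 1 strongly connected component.

1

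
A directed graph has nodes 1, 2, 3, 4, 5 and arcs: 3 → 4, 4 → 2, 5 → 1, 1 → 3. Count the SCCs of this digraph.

{1} is an SCC by itself.
{3} is an SCC by itself.
{5} is an SCC by itself.
{4} is an SCC by itself.
{2} is an SCC by itself.
That gives 5 strongly connected components.

5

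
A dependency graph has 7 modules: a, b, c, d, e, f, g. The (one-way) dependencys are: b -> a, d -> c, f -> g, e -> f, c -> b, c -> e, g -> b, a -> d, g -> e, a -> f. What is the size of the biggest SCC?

7

{a, b, c, d, e, f, g} are all mutually reachable — one SCC of size 7.
The largest has 7 vertices.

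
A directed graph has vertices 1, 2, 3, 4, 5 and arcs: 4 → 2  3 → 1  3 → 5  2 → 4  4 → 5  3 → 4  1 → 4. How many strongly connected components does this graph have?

4

{2, 4} are all mutually reachable — one SCC of size 2.
{5} is an SCC by itself.
{3} is an SCC by itself.
{1} is an SCC by itself.
That gives 4 strongly connected components.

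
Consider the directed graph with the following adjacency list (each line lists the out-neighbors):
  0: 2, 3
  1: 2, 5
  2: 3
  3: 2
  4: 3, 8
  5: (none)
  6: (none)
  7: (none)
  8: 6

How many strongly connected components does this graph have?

8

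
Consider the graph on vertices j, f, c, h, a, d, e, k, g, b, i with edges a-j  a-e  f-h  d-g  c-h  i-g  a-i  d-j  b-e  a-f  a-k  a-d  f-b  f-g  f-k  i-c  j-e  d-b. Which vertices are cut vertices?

Removing i, for instance, still leaves 1 component. No single vertex removal increases the component count — the graph has no articulation points.

none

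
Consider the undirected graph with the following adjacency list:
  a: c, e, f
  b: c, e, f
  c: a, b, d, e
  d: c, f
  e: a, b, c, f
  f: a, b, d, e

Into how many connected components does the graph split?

1

Starting from a we can reach a, b, c, d, e, f. That is one component of size 6.
Total: 1 component.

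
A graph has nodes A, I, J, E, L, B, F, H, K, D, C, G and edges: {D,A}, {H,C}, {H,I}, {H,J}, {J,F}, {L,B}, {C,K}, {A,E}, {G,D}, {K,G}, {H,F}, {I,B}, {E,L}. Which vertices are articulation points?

H

Removing H increases the component count from 1 to 2, so H is a cut vertex.
By contrast removing F leaves 1 component; it is not a cut vertex. No other vertex is a cut vertex either.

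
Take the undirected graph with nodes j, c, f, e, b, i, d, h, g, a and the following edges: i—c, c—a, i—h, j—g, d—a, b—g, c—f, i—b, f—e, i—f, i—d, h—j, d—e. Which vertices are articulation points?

Removing i increases the component count from 1 to 2, so i is a cut vertex.
By contrast removing f leaves 1 component; it is not a cut vertex. No other vertex is a cut vertex either.

i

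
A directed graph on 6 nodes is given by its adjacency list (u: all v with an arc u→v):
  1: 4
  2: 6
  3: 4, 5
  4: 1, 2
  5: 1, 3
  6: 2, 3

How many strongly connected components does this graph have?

1

{1, 2, 3, 4, 5, 6} are all mutually reachable — one SCC of size 6.
That gives 1 strongly connected component.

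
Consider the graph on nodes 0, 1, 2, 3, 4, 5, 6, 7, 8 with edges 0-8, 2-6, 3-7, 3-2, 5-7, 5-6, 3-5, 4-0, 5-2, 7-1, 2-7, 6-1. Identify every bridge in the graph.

The edges on the cycle 5-2-6-5 are not bridges since each lies on that cycle.
But removing 4-0 disconnects 4 from 0; removing 8-0 disconnects 8 from 0 — these are bridges.

0-4, 0-8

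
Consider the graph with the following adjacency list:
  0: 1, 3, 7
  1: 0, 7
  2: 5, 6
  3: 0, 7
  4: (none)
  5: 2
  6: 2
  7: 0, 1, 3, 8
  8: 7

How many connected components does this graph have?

4 is isolated — a component by itself.
Starting from 2 we can reach 2, 5, 6. That is one component of size 3.
Starting from 0 we can reach 0, 1, 3, 7, 8. That is one component of size 5.
Total: 3 components.

3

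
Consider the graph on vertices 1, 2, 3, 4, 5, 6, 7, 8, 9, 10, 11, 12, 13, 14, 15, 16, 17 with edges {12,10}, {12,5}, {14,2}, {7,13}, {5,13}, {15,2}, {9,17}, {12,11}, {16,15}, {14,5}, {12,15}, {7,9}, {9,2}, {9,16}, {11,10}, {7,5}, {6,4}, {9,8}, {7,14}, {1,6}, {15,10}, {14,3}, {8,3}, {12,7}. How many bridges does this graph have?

The edges on the cycle 7-14-3-8-9-7 are not bridges since each lies on that cycle.
But removing 1—6 disconnects 1 from 6; removing 9—17 disconnects 9 from 17; removing 4—6 disconnects 4 from 6 — these are bridges.
That makes 3 bridges.

3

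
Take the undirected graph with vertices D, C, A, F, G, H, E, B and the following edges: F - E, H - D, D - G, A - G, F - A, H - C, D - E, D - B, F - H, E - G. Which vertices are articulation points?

D, H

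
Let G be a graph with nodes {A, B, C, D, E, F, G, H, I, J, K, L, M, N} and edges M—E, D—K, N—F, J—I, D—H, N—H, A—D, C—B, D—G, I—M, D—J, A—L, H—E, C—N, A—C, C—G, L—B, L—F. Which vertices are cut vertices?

D

Removing D increases the component count from 1 to 2, so D is a cut vertex.
By contrast removing B leaves 1 component; it is not a cut vertex. No other vertex is a cut vertex either.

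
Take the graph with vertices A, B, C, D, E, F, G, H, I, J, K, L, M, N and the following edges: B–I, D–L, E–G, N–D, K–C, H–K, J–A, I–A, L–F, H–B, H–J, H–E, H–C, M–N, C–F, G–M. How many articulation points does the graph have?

Removing H increases the component count from 1 to 2, so H is a cut vertex.
By contrast removing I leaves 1 component; it is not a cut vertex. No other vertex is a cut vertex either.

1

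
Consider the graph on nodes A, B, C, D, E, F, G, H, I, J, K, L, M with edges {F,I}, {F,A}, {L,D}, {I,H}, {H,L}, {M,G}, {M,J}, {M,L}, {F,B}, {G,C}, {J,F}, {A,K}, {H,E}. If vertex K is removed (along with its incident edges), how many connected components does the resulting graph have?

1

With K gone, the remaining components are: {A, B, C, D, E, F, G, H, I, J, L, M}.
That is 1 component.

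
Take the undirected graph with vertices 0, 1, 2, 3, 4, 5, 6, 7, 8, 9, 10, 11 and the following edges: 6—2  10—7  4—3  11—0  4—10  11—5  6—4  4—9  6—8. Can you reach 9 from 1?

No

The component containing 1 is {1}, and 9 is not in it.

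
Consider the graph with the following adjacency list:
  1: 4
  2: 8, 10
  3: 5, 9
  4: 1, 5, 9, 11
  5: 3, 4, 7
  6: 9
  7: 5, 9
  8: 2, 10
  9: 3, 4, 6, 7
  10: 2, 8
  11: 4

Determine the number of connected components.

2

Starting from 2 we can reach 2, 8, 10. That is one component of size 3.
Starting from 1 we can reach 1, 3, 4, 5, 6, 7, 9, 11. That is one component of size 8.
Total: 2 components.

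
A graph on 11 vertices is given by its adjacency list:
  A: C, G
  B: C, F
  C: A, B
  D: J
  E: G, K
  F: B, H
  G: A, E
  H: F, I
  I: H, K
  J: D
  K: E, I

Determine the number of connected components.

2

Starting from D we can reach D, J. That is one component of size 2.
Starting from A we can reach A, B, C, E, F, G, H, I, K. That is one component of size 9.
Total: 2 components.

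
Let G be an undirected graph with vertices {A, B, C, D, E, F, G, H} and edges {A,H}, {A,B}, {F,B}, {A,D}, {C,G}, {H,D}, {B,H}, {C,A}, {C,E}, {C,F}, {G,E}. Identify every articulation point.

C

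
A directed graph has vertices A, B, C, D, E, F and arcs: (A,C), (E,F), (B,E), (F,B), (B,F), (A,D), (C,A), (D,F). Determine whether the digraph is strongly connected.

No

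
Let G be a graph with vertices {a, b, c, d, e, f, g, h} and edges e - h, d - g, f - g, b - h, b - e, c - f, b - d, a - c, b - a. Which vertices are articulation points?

b

Removing b increases the component count from 1 to 2, so b is a cut vertex.
By contrast removing f leaves 1 component; it is not a cut vertex. No other vertex is a cut vertex either.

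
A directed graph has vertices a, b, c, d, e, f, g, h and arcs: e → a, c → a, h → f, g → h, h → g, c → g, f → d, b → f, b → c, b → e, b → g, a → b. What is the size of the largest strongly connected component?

{a, b, c, e} are all mutually reachable — one SCC of size 4.
{g, h} are all mutually reachable — one SCC of size 2.
{f} is an SCC by itself.
{d} is an SCC by itself.
The largest has 4 vertices.

4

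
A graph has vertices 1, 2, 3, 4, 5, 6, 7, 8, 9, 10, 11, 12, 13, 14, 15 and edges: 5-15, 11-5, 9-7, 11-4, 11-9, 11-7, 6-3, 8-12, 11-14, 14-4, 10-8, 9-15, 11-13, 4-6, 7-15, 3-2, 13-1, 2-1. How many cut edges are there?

2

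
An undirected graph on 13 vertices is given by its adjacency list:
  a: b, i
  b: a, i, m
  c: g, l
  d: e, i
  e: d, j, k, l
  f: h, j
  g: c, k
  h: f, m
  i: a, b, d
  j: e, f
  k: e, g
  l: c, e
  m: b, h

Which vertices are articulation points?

Removing e increases the component count from 1 to 2, so e is a cut vertex.
By contrast removing m leaves 1 component; it is not a cut vertex. No other vertex is a cut vertex either.

e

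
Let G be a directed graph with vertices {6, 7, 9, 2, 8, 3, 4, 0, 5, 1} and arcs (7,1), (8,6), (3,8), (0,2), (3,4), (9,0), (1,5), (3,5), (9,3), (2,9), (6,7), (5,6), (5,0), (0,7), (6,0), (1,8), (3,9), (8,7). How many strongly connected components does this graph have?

2

{0, 1, 2, 3, 5, 6, 7, 8, 9} are all mutually reachable — one SCC of size 9.
{4} is an SCC by itself.
That gives 2 strongly connected components.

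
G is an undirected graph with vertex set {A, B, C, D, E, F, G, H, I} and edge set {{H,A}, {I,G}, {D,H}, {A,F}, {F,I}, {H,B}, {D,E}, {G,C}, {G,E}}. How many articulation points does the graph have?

2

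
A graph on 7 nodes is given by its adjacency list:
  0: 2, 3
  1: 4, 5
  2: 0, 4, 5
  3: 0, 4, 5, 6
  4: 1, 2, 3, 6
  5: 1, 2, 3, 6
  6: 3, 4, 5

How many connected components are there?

1

Starting from 0 we can reach 0, 1, 2, 3, 4, 5, 6. That is one component of size 7.
Total: 1 component.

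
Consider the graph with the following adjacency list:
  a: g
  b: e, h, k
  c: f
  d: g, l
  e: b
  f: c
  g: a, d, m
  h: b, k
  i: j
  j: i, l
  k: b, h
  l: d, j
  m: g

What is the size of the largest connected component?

Starting from c we can reach c, f. That is one component of size 2.
Starting from b we can reach b, e, h, k. That is one component of size 4.
Starting from a we can reach a, d, g, i, j, l, m. That is one component of size 7.
The largest has 7 vertices.

7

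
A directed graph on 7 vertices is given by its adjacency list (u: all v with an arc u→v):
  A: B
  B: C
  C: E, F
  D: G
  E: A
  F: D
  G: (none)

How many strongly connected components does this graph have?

4

{A, B, C, E} are all mutually reachable — one SCC of size 4.
{F} is an SCC by itself.
{G} is an SCC by itself.
{D} is an SCC by itself.
That gives 4 strongly connected components.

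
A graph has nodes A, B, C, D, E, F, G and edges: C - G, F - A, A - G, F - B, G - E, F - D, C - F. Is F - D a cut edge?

Yes

Removing F - D leaves no path between F and D: the component count goes from 1 to 2. So it is a bridge.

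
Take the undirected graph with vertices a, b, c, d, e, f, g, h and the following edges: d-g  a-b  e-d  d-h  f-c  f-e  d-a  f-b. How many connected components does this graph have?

1

Starting from a we can reach a, b, c, d, e, f, g, h. That is one component of size 8.
Total: 1 component.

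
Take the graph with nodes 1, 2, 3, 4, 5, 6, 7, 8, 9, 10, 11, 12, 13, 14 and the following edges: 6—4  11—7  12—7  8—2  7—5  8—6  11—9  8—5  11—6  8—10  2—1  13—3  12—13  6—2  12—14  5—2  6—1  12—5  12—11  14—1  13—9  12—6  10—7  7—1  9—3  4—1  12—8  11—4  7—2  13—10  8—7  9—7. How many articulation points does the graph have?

0

Removing 9, for instance, still leaves 1 component. No single vertex removal increases the component count — the graph has no articulation points.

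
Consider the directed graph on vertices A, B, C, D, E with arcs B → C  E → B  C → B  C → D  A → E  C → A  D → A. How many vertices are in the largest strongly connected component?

{A, B, C, D, E} are all mutually reachable — one SCC of size 5.
The largest has 5 vertices.

5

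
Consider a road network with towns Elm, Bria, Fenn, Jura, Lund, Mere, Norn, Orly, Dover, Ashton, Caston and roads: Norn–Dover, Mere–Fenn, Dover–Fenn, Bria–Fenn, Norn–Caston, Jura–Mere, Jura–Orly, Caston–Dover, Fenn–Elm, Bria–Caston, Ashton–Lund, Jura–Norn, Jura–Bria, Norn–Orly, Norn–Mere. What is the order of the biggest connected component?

Starting from Lund we can reach Lund, Ashton. That is one component of size 2.
Starting from Elm we can reach Elm, Bria, Fenn, Jura, Mere, Norn, Orly, Dover, Caston. That is one component of size 9.
The largest has 9 vertices.

9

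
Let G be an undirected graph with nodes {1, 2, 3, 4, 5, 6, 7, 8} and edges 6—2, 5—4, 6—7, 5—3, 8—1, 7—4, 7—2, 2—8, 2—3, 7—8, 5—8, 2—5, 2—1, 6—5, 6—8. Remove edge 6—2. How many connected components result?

1

6 and 2 are still connected via 6-7-2, so the component count stays at 1.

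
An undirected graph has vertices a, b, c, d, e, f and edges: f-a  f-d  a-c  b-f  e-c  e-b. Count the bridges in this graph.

The edges on the cycle e-b-f-a-c-e are not bridges since each lies on that cycle.
But removing f-d disconnects f from d — this is a bridge.

1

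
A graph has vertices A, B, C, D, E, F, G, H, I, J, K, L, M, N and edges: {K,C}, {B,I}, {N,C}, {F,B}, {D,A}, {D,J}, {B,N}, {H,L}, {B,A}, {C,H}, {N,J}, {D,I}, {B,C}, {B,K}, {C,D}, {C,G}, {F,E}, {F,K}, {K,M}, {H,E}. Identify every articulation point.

Removing C increases the component count from 1 to 2, so C is a cut vertex.
Removing H increases the component count from 1 to 2, so H is a cut vertex.
Removing K increases the component count from 1 to 2, so K is a cut vertex.
By contrast removing D leaves 1 component; it is not a cut vertex. No other vertex is a cut vertex either.

C, H, K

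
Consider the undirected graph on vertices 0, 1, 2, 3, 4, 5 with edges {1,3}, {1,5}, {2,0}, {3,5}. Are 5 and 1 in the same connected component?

From 5 we can reach 1, 3, 5, which includes 1.

Yes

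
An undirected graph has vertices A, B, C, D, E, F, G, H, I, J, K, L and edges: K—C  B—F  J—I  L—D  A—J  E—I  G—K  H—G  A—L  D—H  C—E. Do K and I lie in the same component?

Yes

From K we can reach A, C, D, E, G, H, I, J, K, L, which includes I.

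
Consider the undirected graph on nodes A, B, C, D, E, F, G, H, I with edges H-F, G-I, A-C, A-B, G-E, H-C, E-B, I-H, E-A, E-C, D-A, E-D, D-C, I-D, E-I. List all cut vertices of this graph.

Removing H increases the component count from 1 to 2, so H is a cut vertex.
By contrast removing C leaves 1 component; it is not a cut vertex. No other vertex is a cut vertex either.

H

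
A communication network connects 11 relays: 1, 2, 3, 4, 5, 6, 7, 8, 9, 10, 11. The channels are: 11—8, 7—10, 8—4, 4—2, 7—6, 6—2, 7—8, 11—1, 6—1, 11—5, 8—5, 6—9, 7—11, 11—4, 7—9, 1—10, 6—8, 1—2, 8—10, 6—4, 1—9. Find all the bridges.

none

The edges on the cycle 6-1-2-6 are not bridges since each lies on that cycle.
Every edge lies on some cycle, so there are no bridges.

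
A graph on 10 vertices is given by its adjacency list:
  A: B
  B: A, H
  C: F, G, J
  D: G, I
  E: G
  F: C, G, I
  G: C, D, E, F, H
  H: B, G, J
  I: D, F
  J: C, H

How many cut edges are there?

3

The edges on the cycle C-G-H-J-C are not bridges since each lies on that cycle.
But removing B-A disconnects B from A; removing H-B disconnects H from B; removing G-E disconnects G from E — these are bridges.
That makes 3 bridges.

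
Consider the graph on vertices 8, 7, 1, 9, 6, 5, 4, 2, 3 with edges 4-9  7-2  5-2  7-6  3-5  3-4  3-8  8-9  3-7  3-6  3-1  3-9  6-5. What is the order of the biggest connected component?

9

Starting from 1 we can reach 1, 2, 3, 4, 5, 6, 7, 8, 9. That is one component of size 9.
The largest has 9 vertices.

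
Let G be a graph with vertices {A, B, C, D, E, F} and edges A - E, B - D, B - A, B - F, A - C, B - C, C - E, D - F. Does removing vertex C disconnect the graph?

No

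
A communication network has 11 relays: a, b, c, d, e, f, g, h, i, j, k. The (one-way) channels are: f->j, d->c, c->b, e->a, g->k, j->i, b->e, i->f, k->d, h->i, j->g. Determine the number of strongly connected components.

9

{f, i, j} are all mutually reachable — one SCC of size 3.
{h} is an SCC by itself.
{g} is an SCC by itself.
{b} is an SCC by itself.
{k} is an SCC by itself.
(and 4 more singleton SCCs)
That gives 9 strongly connected components.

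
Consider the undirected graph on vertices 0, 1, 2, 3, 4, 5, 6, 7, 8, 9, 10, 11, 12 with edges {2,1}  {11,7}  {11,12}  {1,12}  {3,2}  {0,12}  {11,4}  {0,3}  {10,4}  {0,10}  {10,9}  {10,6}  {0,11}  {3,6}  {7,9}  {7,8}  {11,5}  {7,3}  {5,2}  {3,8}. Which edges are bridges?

The edges on the cycle 0-10-9-7-11-0 are not bridges since each lies on that cycle.
Every edge lies on some cycle, so there are no bridges.

none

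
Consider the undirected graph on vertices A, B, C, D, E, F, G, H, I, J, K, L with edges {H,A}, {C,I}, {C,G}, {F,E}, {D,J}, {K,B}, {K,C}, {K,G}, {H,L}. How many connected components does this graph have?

4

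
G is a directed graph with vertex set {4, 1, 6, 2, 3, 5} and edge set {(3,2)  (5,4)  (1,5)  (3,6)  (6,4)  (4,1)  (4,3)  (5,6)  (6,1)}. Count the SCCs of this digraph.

{1, 3, 4, 5, 6} are all mutually reachable — one SCC of size 5.
{2} is an SCC by itself.
That gives 2 strongly connected components.

2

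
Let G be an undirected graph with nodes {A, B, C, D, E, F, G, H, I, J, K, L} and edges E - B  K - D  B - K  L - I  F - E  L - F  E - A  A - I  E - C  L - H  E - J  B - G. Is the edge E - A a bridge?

No

After removing E - A, the path E-F-L-I-A still connects them, so the edge is not a bridge.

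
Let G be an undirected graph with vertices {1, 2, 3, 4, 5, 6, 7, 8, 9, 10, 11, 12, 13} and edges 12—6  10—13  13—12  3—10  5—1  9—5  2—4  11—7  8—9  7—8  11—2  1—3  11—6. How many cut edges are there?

2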